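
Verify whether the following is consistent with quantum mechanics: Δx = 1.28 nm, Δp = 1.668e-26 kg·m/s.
No, it violates the uncertainty principle (impossible measurement).

Calculate the product ΔxΔp:
ΔxΔp = (1.280e-09 m) × (1.668e-26 kg·m/s)
ΔxΔp = 2.135e-35 J·s

Compare to the minimum allowed value ℏ/2:
ℏ/2 = 5.273e-35 J·s

Since ΔxΔp = 2.135e-35 J·s < 5.273e-35 J·s = ℏ/2,
the measurement violates the uncertainty principle.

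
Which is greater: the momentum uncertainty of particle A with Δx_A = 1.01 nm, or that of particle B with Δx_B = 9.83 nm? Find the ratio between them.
Particle A has the larger minimum momentum uncertainty, by a factor of 9.73.

For each particle, the minimum momentum uncertainty is Δp_min = ℏ/(2Δx):

Particle A: Δp_A = ℏ/(2×1.010e-09 m) = 5.221e-26 kg·m/s
Particle B: Δp_B = ℏ/(2×9.830e-09 m) = 5.364e-27 kg·m/s

Ratio: Δp_A/Δp_B = 9.73

Since Δp_min ∝ 1/Δx, the particle with smaller position uncertainty (A) has larger momentum uncertainty.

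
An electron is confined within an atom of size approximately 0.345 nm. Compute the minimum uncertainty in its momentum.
1.528 × 10^-25 kg·m/s

Using the Heisenberg uncertainty principle:
ΔxΔp ≥ ℏ/2

With Δx ≈ L = 3.450e-10 m (the confinement size):
Δp_min = ℏ/(2Δx)
Δp_min = (1.055e-34 J·s) / (2 × 3.450e-10 m)
Δp_min = 1.528e-25 kg·m/s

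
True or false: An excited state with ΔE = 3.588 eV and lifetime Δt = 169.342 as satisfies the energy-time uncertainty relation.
Yes, it satisfies the uncertainty relation.

Calculate the product ΔEΔt:
ΔE = 3.588 eV = 5.749e-19 J
ΔEΔt = (5.749e-19 J) × (1.693e-16 s)
ΔEΔt = 9.735e-35 J·s

Compare to the minimum allowed value ℏ/2:
ℏ/2 = 5.273e-35 J·s

Since ΔEΔt = 9.735e-35 J·s ≥ 5.273e-35 J·s = ℏ/2,
this satisfies the uncertainty relation.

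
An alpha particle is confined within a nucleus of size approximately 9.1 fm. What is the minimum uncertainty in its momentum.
5.794 × 10^-21 kg·m/s

Using the Heisenberg uncertainty principle:
ΔxΔp ≥ ℏ/2

With Δx ≈ L = 9.100e-15 m (the confinement size):
Δp_min = ℏ/(2Δx)
Δp_min = (1.055e-34 J·s) / (2 × 9.100e-15 m)
Δp_min = 5.794e-21 kg·m/s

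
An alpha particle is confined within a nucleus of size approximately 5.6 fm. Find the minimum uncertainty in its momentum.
9.416 × 10^-21 kg·m/s

Using the Heisenberg uncertainty principle:
ΔxΔp ≥ ℏ/2

With Δx ≈ L = 5.600e-15 m (the confinement size):
Δp_min = ℏ/(2Δx)
Δp_min = (1.055e-34 J·s) / (2 × 5.600e-15 m)
Δp_min = 9.416e-21 kg·m/s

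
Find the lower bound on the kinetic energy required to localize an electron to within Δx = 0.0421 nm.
5.374 eV

Localizing a particle requires giving it sufficient momentum uncertainty:

1. From uncertainty principle: Δp ≥ ℏ/(2Δx)
   Δp_min = (1.055e-34 J·s) / (2 × 4.210e-11 m)
   Δp_min = 1.252e-24 kg·m/s

2. This momentum uncertainty corresponds to kinetic energy:
   KE ≈ (Δp)²/(2m) = (1.252e-24)²/(2 × 9.109e-31 kg)
   KE = 8.610e-19 J = 5.374 eV

Tighter localization requires more energy.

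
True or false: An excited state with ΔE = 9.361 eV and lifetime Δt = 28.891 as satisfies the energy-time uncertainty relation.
No, it violates the uncertainty relation.

Calculate the product ΔEΔt:
ΔE = 9.361 eV = 1.500e-18 J
ΔEΔt = (1.500e-18 J) × (2.889e-17 s)
ΔEΔt = 4.333e-35 J·s

Compare to the minimum allowed value ℏ/2:
ℏ/2 = 5.273e-35 J·s

Since ΔEΔt = 4.333e-35 J·s < 5.273e-35 J·s = ℏ/2,
this violates the uncertainty relation.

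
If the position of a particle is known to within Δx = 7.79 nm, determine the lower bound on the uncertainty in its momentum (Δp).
6.769 × 10^-27 kg·m/s

Using the Heisenberg uncertainty principle:
ΔxΔp ≥ ℏ/2

The minimum uncertainty in momentum is:
Δp_min = ℏ/(2Δx)
Δp_min = (1.055e-34 J·s) / (2 × 7.790e-09 m)
Δp_min = 6.769e-27 kg·m/s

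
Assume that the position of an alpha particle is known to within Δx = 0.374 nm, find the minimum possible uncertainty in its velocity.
21.218 m/s

Using the Heisenberg uncertainty principle and Δp = mΔv:
ΔxΔp ≥ ℏ/2
Δx(mΔv) ≥ ℏ/2

The minimum uncertainty in velocity is:
Δv_min = ℏ/(2mΔx)
Δv_min = (1.055e-34 J·s) / (2 × 6.645e-27 kg × 3.740e-10 m)
Δv_min = 2.122e+01 m/s = 21.218 m/s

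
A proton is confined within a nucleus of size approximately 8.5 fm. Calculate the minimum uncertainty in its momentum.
6.203 × 10^-21 kg·m/s

Using the Heisenberg uncertainty principle:
ΔxΔp ≥ ℏ/2

With Δx ≈ L = 8.500e-15 m (the confinement size):
Δp_min = ℏ/(2Δx)
Δp_min = (1.055e-34 J·s) / (2 × 8.500e-15 m)
Δp_min = 6.203e-21 kg·m/s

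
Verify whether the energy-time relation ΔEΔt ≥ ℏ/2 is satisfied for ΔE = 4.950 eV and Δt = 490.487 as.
Yes, it satisfies the uncertainty relation.

Calculate the product ΔEΔt:
ΔE = 4.950 eV = 7.931e-19 J
ΔEΔt = (7.931e-19 J) × (4.905e-16 s)
ΔEΔt = 3.890e-34 J·s

Compare to the minimum allowed value ℏ/2:
ℏ/2 = 5.273e-35 J·s

Since ΔEΔt = 3.890e-34 J·s ≥ 5.273e-35 J·s = ℏ/2,
this satisfies the uncertainty relation.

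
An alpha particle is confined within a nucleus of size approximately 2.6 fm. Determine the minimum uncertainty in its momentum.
2.028 × 10^-20 kg·m/s

Using the Heisenberg uncertainty principle:
ΔxΔp ≥ ℏ/2

With Δx ≈ L = 2.600e-15 m (the confinement size):
Δp_min = ℏ/(2Δx)
Δp_min = (1.055e-34 J·s) / (2 × 2.600e-15 m)
Δp_min = 2.028e-20 kg·m/s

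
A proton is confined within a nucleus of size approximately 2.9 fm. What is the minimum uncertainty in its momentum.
1.818 × 10^-20 kg·m/s

Using the Heisenberg uncertainty principle:
ΔxΔp ≥ ℏ/2

With Δx ≈ L = 2.900e-15 m (the confinement size):
Δp_min = ℏ/(2Δx)
Δp_min = (1.055e-34 J·s) / (2 × 2.900e-15 m)
Δp_min = 1.818e-20 kg·m/s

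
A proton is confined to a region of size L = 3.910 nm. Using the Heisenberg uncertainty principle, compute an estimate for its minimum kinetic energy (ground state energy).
339.313 neV

Using the uncertainty principle to estimate ground state energy:

1. The position uncertainty is approximately the confinement size:
   Δx ≈ L = 3.910e-09 m

2. From ΔxΔp ≥ ℏ/2, the minimum momentum uncertainty is:
   Δp ≈ ℏ/(2L) = 1.349e-26 kg·m/s

3. The kinetic energy is approximately:
   KE ≈ (Δp)²/(2m) = (1.349e-26)²/(2 × 1.673e-27 kg)
   KE ≈ 5.436e-26 J = 339.313 neV

This is an order-of-magnitude estimate of the ground state energy.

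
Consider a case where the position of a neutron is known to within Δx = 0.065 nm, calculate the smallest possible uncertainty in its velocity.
484.325 m/s

Using the Heisenberg uncertainty principle and Δp = mΔv:
ΔxΔp ≥ ℏ/2
Δx(mΔv) ≥ ℏ/2

The minimum uncertainty in velocity is:
Δv_min = ℏ/(2mΔx)
Δv_min = (1.055e-34 J·s) / (2 × 1.675e-27 kg × 6.500e-11 m)
Δv_min = 4.843e+02 m/s = 484.325 m/s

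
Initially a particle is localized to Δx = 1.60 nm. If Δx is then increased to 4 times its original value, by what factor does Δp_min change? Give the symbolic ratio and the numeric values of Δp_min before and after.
Original Δp_min = 3.296 × 10^-26 kg·m/s; new Δp'_min = 8.239 × 10^-27 kg·m/s; ratio Δp'_min/Δp_min = 1/4.

From the uncertainty principle ΔxΔp ≥ ℏ/2, the minimum momentum uncertainty is Δp_min = ℏ/(2Δx).

Original (Δx = 1.60 nm = 1.600e-09 m):
Δp_min = (1.055e-34 J·s)/(2 × 1.600e-09 m) = 3.296e-26 kg·m/s

When Δx → 4Δx:
Δp'_min = ℏ/(2 × 4Δx) = (1/4) × ℏ/(2Δx) = (1/4) × Δp_min
Δp'_min = 1/4 × 3.296e-26 kg·m/s = 8.239e-27 kg·m/s

Since Δp_min ∝ 1/Δx, when Δx is increased to 4 times its original value, Δp_min decreases to 1/4 of its original value.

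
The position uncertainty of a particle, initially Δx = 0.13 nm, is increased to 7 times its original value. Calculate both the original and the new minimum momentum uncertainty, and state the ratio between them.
Original Δp_min = 4.056 × 10^-25 kg·m/s; new Δp'_min = 5.794 × 10^-26 kg·m/s; ratio Δp'_min/Δp_min = 1/7.

From the uncertainty principle ΔxΔp ≥ ℏ/2, the minimum momentum uncertainty is Δp_min = ℏ/(2Δx).

Original (Δx = 0.13 nm = 1.300e-10 m):
Δp_min = (1.055e-34 J·s)/(2 × 1.300e-10 m) = 4.056e-25 kg·m/s

When Δx → 7Δx:
Δp'_min = ℏ/(2 × 7Δx) = (1/7) × ℏ/(2Δx) = (1/7) × Δp_min
Δp'_min = 1/7 × 4.056e-25 kg·m/s = 5.794e-26 kg·m/s

Since Δp_min ∝ 1/Δx, when Δx is increased to 7 times its original value, Δp_min decreases to 1/7 of its original value.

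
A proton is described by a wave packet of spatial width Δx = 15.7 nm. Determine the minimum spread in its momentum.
3.359 × 10^-27 kg·m/s

For a wave packet, the spatial width Δx and momentum spread Δp are related by the uncertainty principle:
ΔxΔp ≥ ℏ/2

The minimum momentum spread is:
Δp_min = ℏ/(2Δx)
Δp_min = (1.055e-34 J·s) / (2 × 1.570e-08 m)
Δp_min = 3.359e-27 kg·m/s

A wave packet cannot have both a well-defined position and well-defined momentum.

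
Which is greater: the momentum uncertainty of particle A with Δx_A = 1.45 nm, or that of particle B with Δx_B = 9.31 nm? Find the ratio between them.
Particle A has the larger minimum momentum uncertainty, by a factor of 6.42.

For each particle, the minimum momentum uncertainty is Δp_min = ℏ/(2Δx):

Particle A: Δp_A = ℏ/(2×1.450e-09 m) = 3.636e-26 kg·m/s
Particle B: Δp_B = ℏ/(2×9.310e-09 m) = 5.664e-27 kg·m/s

Ratio: Δp_A/Δp_B = 6.42

Since Δp_min ∝ 1/Δx, the particle with smaller position uncertainty (A) has larger momentum uncertainty.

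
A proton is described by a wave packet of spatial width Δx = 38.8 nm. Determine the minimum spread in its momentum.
1.359 × 10^-27 kg·m/s

For a wave packet, the spatial width Δx and momentum spread Δp are related by the uncertainty principle:
ΔxΔp ≥ ℏ/2

The minimum momentum spread is:
Δp_min = ℏ/(2Δx)
Δp_min = (1.055e-34 J·s) / (2 × 3.880e-08 m)
Δp_min = 1.359e-27 kg·m/s

A wave packet cannot have both a well-defined position and well-defined momentum.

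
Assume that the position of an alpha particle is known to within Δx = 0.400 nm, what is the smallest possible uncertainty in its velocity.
19.839 m/s

Using the Heisenberg uncertainty principle and Δp = mΔv:
ΔxΔp ≥ ℏ/2
Δx(mΔv) ≥ ℏ/2

The minimum uncertainty in velocity is:
Δv_min = ℏ/(2mΔx)
Δv_min = (1.055e-34 J·s) / (2 × 6.645e-27 kg × 4.000e-10 m)
Δv_min = 1.984e+01 m/s = 19.839 m/s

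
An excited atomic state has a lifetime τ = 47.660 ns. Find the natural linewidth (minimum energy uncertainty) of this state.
6.905 neV

Using the energy-time uncertainty principle:
ΔEΔt ≥ ℏ/2

The lifetime τ represents the time uncertainty Δt.
The natural linewidth (minimum energy uncertainty) is:

ΔE = ℏ/(2τ)
ΔE = (1.055e-34 J·s) / (2 × 4.766e-08 s)
ΔE = 1.106e-27 J = 6.905 neV

This natural linewidth limits the precision of spectroscopic measurements.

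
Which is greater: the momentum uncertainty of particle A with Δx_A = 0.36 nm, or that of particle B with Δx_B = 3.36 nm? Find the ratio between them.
Particle A has the larger minimum momentum uncertainty, by a factor of 9.33.

For each particle, the minimum momentum uncertainty is Δp_min = ℏ/(2Δx):

Particle A: Δp_A = ℏ/(2×3.600e-10 m) = 1.465e-25 kg·m/s
Particle B: Δp_B = ℏ/(2×3.360e-09 m) = 1.569e-26 kg·m/s

Ratio: Δp_A/Δp_B = 9.33

Since Δp_min ∝ 1/Δx, the particle with smaller position uncertainty (A) has larger momentum uncertainty.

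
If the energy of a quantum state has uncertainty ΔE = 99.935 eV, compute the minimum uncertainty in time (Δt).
3.293 as

Using the energy-time uncertainty principle:
ΔEΔt ≥ ℏ/2

The minimum uncertainty in time is:
Δt_min = ℏ/(2ΔE)
Δt_min = (1.055e-34 J·s) / (2 × 1.601e-17 J)
Δt_min = 3.293e-18 s = 3.293 as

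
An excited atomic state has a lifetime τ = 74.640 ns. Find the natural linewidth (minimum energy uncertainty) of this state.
4.409 neV

Using the energy-time uncertainty principle:
ΔEΔt ≥ ℏ/2

The lifetime τ represents the time uncertainty Δt.
The natural linewidth (minimum energy uncertainty) is:

ΔE = ℏ/(2τ)
ΔE = (1.055e-34 J·s) / (2 × 7.464e-08 s)
ΔE = 7.064e-28 J = 4.409 neV

This natural linewidth limits the precision of spectroscopic measurements.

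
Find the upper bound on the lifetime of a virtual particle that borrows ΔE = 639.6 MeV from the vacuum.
5.145 × 10^-25 s

Using the energy-time uncertainty principle:
ΔEΔt ≥ ℏ/2

For a virtual particle borrowing energy ΔE, the maximum lifetime is:
Δt_max = ℏ/(2ΔE)

Converting energy:
ΔE = 639.6 MeV = 1.025e-10 J

Δt_max = (1.055e-34 J·s) / (2 × 1.025e-10 J)
Δt_max = 5.145e-25 s = 5.145 × 10^-25 s

Virtual particles with higher borrowed energy exist for shorter times.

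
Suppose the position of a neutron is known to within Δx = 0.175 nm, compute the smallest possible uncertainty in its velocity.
179.892 m/s

Using the Heisenberg uncertainty principle and Δp = mΔv:
ΔxΔp ≥ ℏ/2
Δx(mΔv) ≥ ℏ/2

The minimum uncertainty in velocity is:
Δv_min = ℏ/(2mΔx)
Δv_min = (1.055e-34 J·s) / (2 × 1.675e-27 kg × 1.750e-10 m)
Δv_min = 1.799e+02 m/s = 179.892 m/s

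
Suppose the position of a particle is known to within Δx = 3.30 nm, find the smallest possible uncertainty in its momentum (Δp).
1.598 × 10^-26 kg·m/s

Using the Heisenberg uncertainty principle:
ΔxΔp ≥ ℏ/2

The minimum uncertainty in momentum is:
Δp_min = ℏ/(2Δx)
Δp_min = (1.055e-34 J·s) / (2 × 3.300e-09 m)
Δp_min = 1.598e-26 kg·m/s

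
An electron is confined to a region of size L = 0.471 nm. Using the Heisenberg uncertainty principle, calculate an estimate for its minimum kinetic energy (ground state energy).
42.936 meV

Using the uncertainty principle to estimate ground state energy:

1. The position uncertainty is approximately the confinement size:
   Δx ≈ L = 4.710e-10 m

2. From ΔxΔp ≥ ℏ/2, the minimum momentum uncertainty is:
   Δp ≈ ℏ/(2L) = 1.120e-25 kg·m/s

3. The kinetic energy is approximately:
   KE ≈ (Δp)²/(2m) = (1.120e-25)²/(2 × 9.109e-31 kg)
   KE ≈ 6.879e-21 J = 42.936 meV

This is an order-of-magnitude estimate of the ground state energy.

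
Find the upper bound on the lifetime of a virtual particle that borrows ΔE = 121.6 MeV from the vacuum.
2.706 ys

Using the energy-time uncertainty principle:
ΔEΔt ≥ ℏ/2

For a virtual particle borrowing energy ΔE, the maximum lifetime is:
Δt_max = ℏ/(2ΔE)

Converting energy:
ΔE = 121.6 MeV = 1.948e-11 J

Δt_max = (1.055e-34 J·s) / (2 × 1.948e-11 J)
Δt_max = 2.706e-24 s = 2.706 ys

Virtual particles with higher borrowed energy exist for shorter times.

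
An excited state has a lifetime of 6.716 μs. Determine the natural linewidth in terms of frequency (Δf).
11.849 kHz

Using the energy-time uncertainty principle and E = hf:
ΔEΔt ≥ ℏ/2
hΔf·Δt ≥ ℏ/2

The minimum frequency uncertainty is:
Δf = ℏ/(2hτ) = 1/(4πτ)
Δf = 1/(4π × 6.716e-06 s)
Δf = 1.185e+04 Hz = 11.849 kHz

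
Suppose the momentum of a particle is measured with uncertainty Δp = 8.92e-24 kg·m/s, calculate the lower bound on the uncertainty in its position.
5.911 pm

Using the Heisenberg uncertainty principle:
ΔxΔp ≥ ℏ/2

The minimum uncertainty in position is:
Δx_min = ℏ/(2Δp)
Δx_min = (1.055e-34 J·s) / (2 × 8.920e-24 kg·m/s)
Δx_min = 5.911e-12 m = 5.911 pm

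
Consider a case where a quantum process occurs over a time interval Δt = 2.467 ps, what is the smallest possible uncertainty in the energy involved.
133.403 μeV

Using the energy-time uncertainty principle:
ΔEΔt ≥ ℏ/2

The minimum uncertainty in energy is:
ΔE_min = ℏ/(2Δt)
ΔE_min = (1.055e-34 J·s) / (2 × 2.467e-12 s)
ΔE_min = 2.137e-23 J = 133.403 μeV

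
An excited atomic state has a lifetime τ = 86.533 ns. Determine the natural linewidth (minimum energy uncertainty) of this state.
3.803 neV

Using the energy-time uncertainty principle:
ΔEΔt ≥ ℏ/2

The lifetime τ represents the time uncertainty Δt.
The natural linewidth (minimum energy uncertainty) is:

ΔE = ℏ/(2τ)
ΔE = (1.055e-34 J·s) / (2 × 8.653e-08 s)
ΔE = 6.093e-28 J = 3.803 neV

This natural linewidth limits the precision of spectroscopic measurements.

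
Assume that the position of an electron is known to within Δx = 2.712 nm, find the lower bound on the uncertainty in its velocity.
21.344 km/s

Using the Heisenberg uncertainty principle and Δp = mΔv:
ΔxΔp ≥ ℏ/2
Δx(mΔv) ≥ ℏ/2

The minimum uncertainty in velocity is:
Δv_min = ℏ/(2mΔx)
Δv_min = (1.055e-34 J·s) / (2 × 9.109e-31 kg × 2.712e-09 m)
Δv_min = 2.134e+04 m/s = 21.344 km/s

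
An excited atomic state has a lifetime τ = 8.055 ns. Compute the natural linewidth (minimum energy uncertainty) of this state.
40.857 neV

Using the energy-time uncertainty principle:
ΔEΔt ≥ ℏ/2

The lifetime τ represents the time uncertainty Δt.
The natural linewidth (minimum energy uncertainty) is:

ΔE = ℏ/(2τ)
ΔE = (1.055e-34 J·s) / (2 × 8.055e-09 s)
ΔE = 6.546e-27 J = 40.857 neV

This natural linewidth limits the precision of spectroscopic measurements.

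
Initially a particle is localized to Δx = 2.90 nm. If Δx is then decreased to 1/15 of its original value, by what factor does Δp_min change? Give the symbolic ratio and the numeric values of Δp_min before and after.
Original Δp_min = 1.818 × 10^-26 kg·m/s; new Δp'_min = 2.727 × 10^-25 kg·m/s; ratio Δp'_min/Δp_min = 15.

From the uncertainty principle ΔxΔp ≥ ℏ/2, the minimum momentum uncertainty is Δp_min = ℏ/(2Δx).

Original (Δx = 2.90 nm = 2.900e-09 m):
Δp_min = (1.055e-34 J·s)/(2 × 2.900e-09 m) = 1.818e-26 kg·m/s

When Δx → (1/15)Δx:
Δp'_min = ℏ/(2 × (1/15)Δx) = 15 × ℏ/(2Δx) = 15 × Δp_min
Δp'_min = 15 × 1.818e-26 kg·m/s = 2.727e-25 kg·m/s

Since Δp_min ∝ 1/Δx, when Δx is decreased to 1/15 of its original value, Δp_min increases to 15 times its original value.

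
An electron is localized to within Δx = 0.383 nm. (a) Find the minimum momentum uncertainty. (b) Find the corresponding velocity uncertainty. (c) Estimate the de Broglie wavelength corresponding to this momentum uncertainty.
(a) Δp_min = 1.377 × 10^-25 kg·m/s
(b) Δv_min = 151.133 km/s
(c) λ_dB = 4.813 nm

Step-by-step:

(a) From the uncertainty principle:
Δp_min = ℏ/(2Δx) = (1.055e-34 J·s)/(2 × 3.830e-10 m) = 1.377e-25 kg·m/s

(b) The velocity uncertainty:
Δv = Δp/m = (1.377e-25 kg·m/s)/(9.109e-31 kg) = 1.511e+05 m/s = 151.133 km/s

(c) The de Broglie wavelength for this momentum:
λ = h/p = (6.626e-34 J·s)/(1.377e-25 kg·m/s) = 4.813e-09 m = 4.813 nm

Note: The de Broglie wavelength is comparable to the localization size, as expected from wave-particle duality.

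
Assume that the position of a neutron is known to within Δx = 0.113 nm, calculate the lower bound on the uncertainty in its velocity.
278.594 m/s

Using the Heisenberg uncertainty principle and Δp = mΔv:
ΔxΔp ≥ ℏ/2
Δx(mΔv) ≥ ℏ/2

The minimum uncertainty in velocity is:
Δv_min = ℏ/(2mΔx)
Δv_min = (1.055e-34 J·s) / (2 × 1.675e-27 kg × 1.130e-10 m)
Δv_min = 2.786e+02 m/s = 278.594 m/s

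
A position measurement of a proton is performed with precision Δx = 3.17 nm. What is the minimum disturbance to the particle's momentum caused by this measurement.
1.663 × 10^-26 kg·m/s

The uncertainty principle implies that measuring position disturbs momentum:
ΔxΔp ≥ ℏ/2

When we measure position with precision Δx, we necessarily introduce a momentum uncertainty:
Δp ≥ ℏ/(2Δx)
Δp_min = (1.055e-34 J·s) / (2 × 3.170e-09 m)
Δp_min = 1.663e-26 kg·m/s

The more precisely we measure position, the greater the momentum disturbance.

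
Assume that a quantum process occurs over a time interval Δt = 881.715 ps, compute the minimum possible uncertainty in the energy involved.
373.257 neV

Using the energy-time uncertainty principle:
ΔEΔt ≥ ℏ/2

The minimum uncertainty in energy is:
ΔE_min = ℏ/(2Δt)
ΔE_min = (1.055e-34 J·s) / (2 × 8.817e-10 s)
ΔE_min = 5.980e-26 J = 373.257 neV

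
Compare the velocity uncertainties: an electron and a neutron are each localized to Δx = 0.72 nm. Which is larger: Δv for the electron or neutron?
The electron has the larger minimum velocity uncertainty, by a ratio of 1838.7.

For both particles, Δp_min = ℏ/(2Δx) = 7.323e-26 kg·m/s (same for both).

The velocity uncertainty is Δv = Δp/m:
- electron: Δv = 7.323e-26 / 9.109e-31 = 8.039e+04 m/s = 80.394 km/s
- neutron: Δv = 7.323e-26 / 1.675e-27 = 4.372e+01 m/s = 43.724 m/s

Ratio: 8.039e+04 / 4.372e+01 = 1838.7

The lighter particle has larger velocity uncertainty because Δv ∝ 1/m.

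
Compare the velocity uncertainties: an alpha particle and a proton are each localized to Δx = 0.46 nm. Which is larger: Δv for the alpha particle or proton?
The proton has the larger minimum velocity uncertainty, by a ratio of 4.0.

For both particles, Δp_min = ℏ/(2Δx) = 1.146e-25 kg·m/s (same for both).

The velocity uncertainty is Δv = Δp/m:
- alpha particle: Δv = 1.146e-25 / 6.645e-27 = 1.725e+01 m/s = 17.251 m/s
- proton: Δv = 1.146e-25 / 1.673e-27 = 6.853e+01 m/s = 68.532 m/s

Ratio: 6.853e+01 / 1.725e+01 = 4.0

The lighter particle has larger velocity uncertainty because Δv ∝ 1/m.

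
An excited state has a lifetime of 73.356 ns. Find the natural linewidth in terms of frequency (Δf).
1.085 MHz

Using the energy-time uncertainty principle and E = hf:
ΔEΔt ≥ ℏ/2
hΔf·Δt ≥ ℏ/2

The minimum frequency uncertainty is:
Δf = ℏ/(2hτ) = 1/(4πτ)
Δf = 1/(4π × 7.336e-08 s)
Δf = 1.085e+06 Hz = 1.085 MHz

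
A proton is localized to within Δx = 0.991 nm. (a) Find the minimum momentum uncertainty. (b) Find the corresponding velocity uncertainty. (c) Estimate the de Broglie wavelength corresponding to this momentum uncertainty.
(a) Δp_min = 5.321 × 10^-26 kg·m/s
(b) Δv_min = 31.811 m/s
(c) λ_dB = 12.453 nm

Step-by-step:

(a) From the uncertainty principle:
Δp_min = ℏ/(2Δx) = (1.055e-34 J·s)/(2 × 9.910e-10 m) = 5.321e-26 kg·m/s

(b) The velocity uncertainty:
Δv = Δp/m = (5.321e-26 kg·m/s)/(1.673e-27 kg) = 3.181e+01 m/s = 31.811 m/s

(c) The de Broglie wavelength for this momentum:
λ = h/p = (6.626e-34 J·s)/(5.321e-26 kg·m/s) = 1.245e-08 m = 12.453 nm

Note: The de Broglie wavelength is comparable to the localization size, as expected from wave-particle duality.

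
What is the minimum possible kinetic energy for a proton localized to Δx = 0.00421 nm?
292.678 meV

Localizing a particle requires giving it sufficient momentum uncertainty:

1. From uncertainty principle: Δp ≥ ℏ/(2Δx)
   Δp_min = (1.055e-34 J·s) / (2 × 4.210e-12 m)
   Δp_min = 1.252e-23 kg·m/s

2. This momentum uncertainty corresponds to kinetic energy:
   KE ≈ (Δp)²/(2m) = (1.252e-23)²/(2 × 1.673e-27 kg)
   KE = 4.689e-20 J = 292.678 meV

Tighter localization requires more energy.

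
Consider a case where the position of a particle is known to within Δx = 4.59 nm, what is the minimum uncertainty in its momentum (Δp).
1.149 × 10^-26 kg·m/s

Using the Heisenberg uncertainty principle:
ΔxΔp ≥ ℏ/2

The minimum uncertainty in momentum is:
Δp_min = ℏ/(2Δx)
Δp_min = (1.055e-34 J·s) / (2 × 4.590e-09 m)
Δp_min = 1.149e-26 kg·m/s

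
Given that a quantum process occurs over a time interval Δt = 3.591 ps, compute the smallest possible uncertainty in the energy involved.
91.647 μeV

Using the energy-time uncertainty principle:
ΔEΔt ≥ ℏ/2

The minimum uncertainty in energy is:
ΔE_min = ℏ/(2Δt)
ΔE_min = (1.055e-34 J·s) / (2 × 3.591e-12 s)
ΔE_min = 1.468e-23 J = 91.647 μeV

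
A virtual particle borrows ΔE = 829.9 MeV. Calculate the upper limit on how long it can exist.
3.966 × 10^-25 s

Using the energy-time uncertainty principle:
ΔEΔt ≥ ℏ/2

For a virtual particle borrowing energy ΔE, the maximum lifetime is:
Δt_max = ℏ/(2ΔE)

Converting energy:
ΔE = 829.9 MeV = 1.330e-10 J

Δt_max = (1.055e-34 J·s) / (2 × 1.330e-10 J)
Δt_max = 3.966e-25 s = 3.966 × 10^-25 s

Virtual particles with higher borrowed energy exist for shorter times.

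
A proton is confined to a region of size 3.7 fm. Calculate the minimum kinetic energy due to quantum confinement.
378.923 keV

Using the uncertainty principle:

1. Position uncertainty: Δx ≈ 3.700e-15 m
2. Minimum momentum uncertainty: Δp = ℏ/(2Δx) = 1.425e-20 kg·m/s
3. Minimum kinetic energy:
   KE = (Δp)²/(2m) = (1.425e-20)²/(2 × 1.673e-27 kg)
   KE = 6.071e-14 J = 378.923 keV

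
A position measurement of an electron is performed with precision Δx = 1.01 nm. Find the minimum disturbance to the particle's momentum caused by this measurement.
5.221 × 10^-26 kg·m/s

The uncertainty principle implies that measuring position disturbs momentum:
ΔxΔp ≥ ℏ/2

When we measure position with precision Δx, we necessarily introduce a momentum uncertainty:
Δp ≥ ℏ/(2Δx)
Δp_min = (1.055e-34 J·s) / (2 × 1.010e-09 m)
Δp_min = 5.221e-26 kg·m/s

The more precisely we measure position, the greater the momentum disturbance.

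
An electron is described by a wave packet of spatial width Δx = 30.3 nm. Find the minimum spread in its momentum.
1.740 × 10^-27 kg·m/s

For a wave packet, the spatial width Δx and momentum spread Δp are related by the uncertainty principle:
ΔxΔp ≥ ℏ/2

The minimum momentum spread is:
Δp_min = ℏ/(2Δx)
Δp_min = (1.055e-34 J·s) / (2 × 3.030e-08 m)
Δp_min = 1.740e-27 kg·m/s

A wave packet cannot have both a well-defined position and well-defined momentum.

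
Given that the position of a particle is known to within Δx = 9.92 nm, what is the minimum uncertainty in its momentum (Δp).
5.315 × 10^-27 kg·m/s

Using the Heisenberg uncertainty principle:
ΔxΔp ≥ ℏ/2

The minimum uncertainty in momentum is:
Δp_min = ℏ/(2Δx)
Δp_min = (1.055e-34 J·s) / (2 × 9.920e-09 m)
Δp_min = 5.315e-27 kg·m/s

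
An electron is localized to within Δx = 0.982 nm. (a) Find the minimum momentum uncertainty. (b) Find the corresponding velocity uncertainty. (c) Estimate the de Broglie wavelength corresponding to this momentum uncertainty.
(a) Δp_min = 5.370 × 10^-26 kg·m/s
(b) Δv_min = 58.945 km/s
(c) λ_dB = 12.340 nm

Step-by-step:

(a) From the uncertainty principle:
Δp_min = ℏ/(2Δx) = (1.055e-34 J·s)/(2 × 9.820e-10 m) = 5.370e-26 kg·m/s

(b) The velocity uncertainty:
Δv = Δp/m = (5.370e-26 kg·m/s)/(9.109e-31 kg) = 5.894e+04 m/s = 58.945 km/s

(c) The de Broglie wavelength for this momentum:
λ = h/p = (6.626e-34 J·s)/(5.370e-26 kg·m/s) = 1.234e-08 m = 12.340 nm

Note: The de Broglie wavelength is comparable to the localization size, as expected from wave-particle duality.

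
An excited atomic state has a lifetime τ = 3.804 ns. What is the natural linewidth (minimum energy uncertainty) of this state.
86.516 neV

Using the energy-time uncertainty principle:
ΔEΔt ≥ ℏ/2

The lifetime τ represents the time uncertainty Δt.
The natural linewidth (minimum energy uncertainty) is:

ΔE = ℏ/(2τ)
ΔE = (1.055e-34 J·s) / (2 × 3.804e-09 s)
ΔE = 1.386e-26 J = 86.516 neV

This natural linewidth limits the precision of spectroscopic measurements.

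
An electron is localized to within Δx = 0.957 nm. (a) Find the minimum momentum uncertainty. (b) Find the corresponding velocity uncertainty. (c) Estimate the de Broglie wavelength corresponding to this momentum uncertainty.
(a) Δp_min = 5.510 × 10^-26 kg·m/s
(b) Δv_min = 60.485 km/s
(c) λ_dB = 12.026 nm

Step-by-step:

(a) From the uncertainty principle:
Δp_min = ℏ/(2Δx) = (1.055e-34 J·s)/(2 × 9.570e-10 m) = 5.510e-26 kg·m/s

(b) The velocity uncertainty:
Δv = Δp/m = (5.510e-26 kg·m/s)/(9.109e-31 kg) = 6.048e+04 m/s = 60.485 km/s

(c) The de Broglie wavelength for this momentum:
λ = h/p = (6.626e-34 J·s)/(5.510e-26 kg·m/s) = 1.203e-08 m = 12.026 nm

Note: The de Broglie wavelength is comparable to the localization size, as expected from wave-particle duality.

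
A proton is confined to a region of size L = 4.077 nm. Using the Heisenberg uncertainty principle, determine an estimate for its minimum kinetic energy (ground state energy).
312.085 neV

Using the uncertainty principle to estimate ground state energy:

1. The position uncertainty is approximately the confinement size:
   Δx ≈ L = 4.077e-09 m

2. From ΔxΔp ≥ ℏ/2, the minimum momentum uncertainty is:
   Δp ≈ ℏ/(2L) = 1.293e-26 kg·m/s

3. The kinetic energy is approximately:
   KE ≈ (Δp)²/(2m) = (1.293e-26)²/(2 × 1.673e-27 kg)
   KE ≈ 5.000e-26 J = 312.085 neV

This is an order-of-magnitude estimate of the ground state energy.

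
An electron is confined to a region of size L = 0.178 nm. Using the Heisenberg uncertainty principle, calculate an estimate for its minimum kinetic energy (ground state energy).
300.624 meV

Using the uncertainty principle to estimate ground state energy:

1. The position uncertainty is approximately the confinement size:
   Δx ≈ L = 1.780e-10 m

2. From ΔxΔp ≥ ℏ/2, the minimum momentum uncertainty is:
   Δp ≈ ℏ/(2L) = 2.962e-25 kg·m/s

3. The kinetic energy is approximately:
   KE ≈ (Δp)²/(2m) = (2.962e-25)²/(2 × 9.109e-31 kg)
   KE ≈ 4.817e-20 J = 300.624 meV

This is an order-of-magnitude estimate of the ground state energy.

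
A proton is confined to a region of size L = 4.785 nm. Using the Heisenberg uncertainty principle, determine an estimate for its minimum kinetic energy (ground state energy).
226.564 neV

Using the uncertainty principle to estimate ground state energy:

1. The position uncertainty is approximately the confinement size:
   Δx ≈ L = 4.785e-09 m

2. From ΔxΔp ≥ ℏ/2, the minimum momentum uncertainty is:
   Δp ≈ ℏ/(2L) = 1.102e-26 kg·m/s

3. The kinetic energy is approximately:
   KE ≈ (Δp)²/(2m) = (1.102e-26)²/(2 × 1.673e-27 kg)
   KE ≈ 3.630e-26 J = 226.564 neV

This is an order-of-magnitude estimate of the ground state energy.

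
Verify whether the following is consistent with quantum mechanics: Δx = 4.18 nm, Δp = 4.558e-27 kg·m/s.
No, it violates the uncertainty principle (impossible measurement).

Calculate the product ΔxΔp:
ΔxΔp = (4.180e-09 m) × (4.558e-27 kg·m/s)
ΔxΔp = 1.905e-35 J·s

Compare to the minimum allowed value ℏ/2:
ℏ/2 = 5.273e-35 J·s

Since ΔxΔp = 1.905e-35 J·s < 5.273e-35 J·s = ℏ/2,
the measurement violates the uncertainty principle.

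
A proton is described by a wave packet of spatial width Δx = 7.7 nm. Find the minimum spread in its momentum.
6.848 × 10^-27 kg·m/s

For a wave packet, the spatial width Δx and momentum spread Δp are related by the uncertainty principle:
ΔxΔp ≥ ℏ/2

The minimum momentum spread is:
Δp_min = ℏ/(2Δx)
Δp_min = (1.055e-34 J·s) / (2 × 7.700e-09 m)
Δp_min = 6.848e-27 kg·m/s

A wave packet cannot have both a well-defined position and well-defined momentum.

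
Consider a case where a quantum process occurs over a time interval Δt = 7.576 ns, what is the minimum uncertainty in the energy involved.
43.441 neV

Using the energy-time uncertainty principle:
ΔEΔt ≥ ℏ/2

The minimum uncertainty in energy is:
ΔE_min = ℏ/(2Δt)
ΔE_min = (1.055e-34 J·s) / (2 × 7.576e-09 s)
ΔE_min = 6.960e-27 J = 43.441 neV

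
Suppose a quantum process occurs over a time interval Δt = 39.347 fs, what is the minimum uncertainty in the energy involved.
8.364 meV

Using the energy-time uncertainty principle:
ΔEΔt ≥ ℏ/2

The minimum uncertainty in energy is:
ΔE_min = ℏ/(2Δt)
ΔE_min = (1.055e-34 J·s) / (2 × 3.935e-14 s)
ΔE_min = 1.340e-21 J = 8.364 meV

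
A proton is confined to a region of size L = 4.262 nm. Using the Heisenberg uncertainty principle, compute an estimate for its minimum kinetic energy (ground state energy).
285.580 neV

Using the uncertainty principle to estimate ground state energy:

1. The position uncertainty is approximately the confinement size:
   Δx ≈ L = 4.262e-09 m

2. From ΔxΔp ≥ ℏ/2, the minimum momentum uncertainty is:
   Δp ≈ ℏ/(2L) = 1.237e-26 kg·m/s

3. The kinetic energy is approximately:
   KE ≈ (Δp)²/(2m) = (1.237e-26)²/(2 × 1.673e-27 kg)
   KE ≈ 4.575e-26 J = 285.580 neV

This is an order-of-magnitude estimate of the ground state energy.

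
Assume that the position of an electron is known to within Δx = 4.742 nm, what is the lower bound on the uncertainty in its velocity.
12.207 km/s

Using the Heisenberg uncertainty principle and Δp = mΔv:
ΔxΔp ≥ ℏ/2
Δx(mΔv) ≥ ℏ/2

The minimum uncertainty in velocity is:
Δv_min = ℏ/(2mΔx)
Δv_min = (1.055e-34 J·s) / (2 × 9.109e-31 kg × 4.742e-09 m)
Δv_min = 1.221e+04 m/s = 12.207 km/s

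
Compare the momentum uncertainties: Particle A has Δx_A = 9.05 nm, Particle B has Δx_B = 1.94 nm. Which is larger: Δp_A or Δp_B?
Particle B has the larger minimum momentum uncertainty, by a factor of 4.66.

For each particle, the minimum momentum uncertainty is Δp_min = ℏ/(2Δx):

Particle A: Δp_A = ℏ/(2×9.050e-09 m) = 5.826e-27 kg·m/s
Particle B: Δp_B = ℏ/(2×1.940e-09 m) = 2.718e-26 kg·m/s

Ratio: Δp_B/Δp_A = 4.66

Since Δp_min ∝ 1/Δx, the particle with smaller position uncertainty (B) has larger momentum uncertainty.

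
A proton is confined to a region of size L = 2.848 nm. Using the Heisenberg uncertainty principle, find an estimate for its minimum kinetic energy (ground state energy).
639.550 neV

Using the uncertainty principle to estimate ground state energy:

1. The position uncertainty is approximately the confinement size:
   Δx ≈ L = 2.848e-09 m

2. From ΔxΔp ≥ ℏ/2, the minimum momentum uncertainty is:
   Δp ≈ ℏ/(2L) = 1.851e-26 kg·m/s

3. The kinetic energy is approximately:
   KE ≈ (Δp)²/(2m) = (1.851e-26)²/(2 × 1.673e-27 kg)
   KE ≈ 1.025e-25 J = 639.550 neV

This is an order-of-magnitude estimate of the ground state energy.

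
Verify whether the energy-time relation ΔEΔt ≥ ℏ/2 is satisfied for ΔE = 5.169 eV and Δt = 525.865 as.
Yes, it satisfies the uncertainty relation.

Calculate the product ΔEΔt:
ΔE = 5.169 eV = 8.282e-19 J
ΔEΔt = (8.282e-19 J) × (5.259e-16 s)
ΔEΔt = 4.355e-34 J·s

Compare to the minimum allowed value ℏ/2:
ℏ/2 = 5.273e-35 J·s

Since ΔEΔt = 4.355e-34 J·s ≥ 5.273e-35 J·s = ℏ/2,
this satisfies the uncertainty relation.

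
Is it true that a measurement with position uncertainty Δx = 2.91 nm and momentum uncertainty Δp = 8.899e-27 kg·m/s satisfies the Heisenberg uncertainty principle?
No, it violates the uncertainty principle (impossible measurement).

Calculate the product ΔxΔp:
ΔxΔp = (2.910e-09 m) × (8.899e-27 kg·m/s)
ΔxΔp = 2.590e-35 J·s

Compare to the minimum allowed value ℏ/2:
ℏ/2 = 5.273e-35 J·s

Since ΔxΔp = 2.590e-35 J·s < 5.273e-35 J·s = ℏ/2,
the measurement violates the uncertainty principle.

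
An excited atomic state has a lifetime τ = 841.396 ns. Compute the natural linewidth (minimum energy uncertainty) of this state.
391.143 peV

Using the energy-time uncertainty principle:
ΔEΔt ≥ ℏ/2

The lifetime τ represents the time uncertainty Δt.
The natural linewidth (minimum energy uncertainty) is:

ΔE = ℏ/(2τ)
ΔE = (1.055e-34 J·s) / (2 × 8.414e-07 s)
ΔE = 6.267e-29 J = 391.143 peV

This natural linewidth limits the precision of spectroscopic measurements.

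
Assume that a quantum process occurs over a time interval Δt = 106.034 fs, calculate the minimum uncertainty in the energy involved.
3.104 meV

Using the energy-time uncertainty principle:
ΔEΔt ≥ ℏ/2

The minimum uncertainty in energy is:
ΔE_min = ℏ/(2Δt)
ΔE_min = (1.055e-34 J·s) / (2 × 1.060e-13 s)
ΔE_min = 4.973e-22 J = 3.104 meV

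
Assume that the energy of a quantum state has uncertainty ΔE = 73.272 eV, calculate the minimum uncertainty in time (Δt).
4.492 as

Using the energy-time uncertainty principle:
ΔEΔt ≥ ℏ/2

The minimum uncertainty in time is:
Δt_min = ℏ/(2ΔE)
Δt_min = (1.055e-34 J·s) / (2 × 1.174e-17 J)
Δt_min = 4.492e-18 s = 4.492 as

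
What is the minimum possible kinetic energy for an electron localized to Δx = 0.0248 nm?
15.487 eV

Localizing a particle requires giving it sufficient momentum uncertainty:

1. From uncertainty principle: Δp ≥ ℏ/(2Δx)
   Δp_min = (1.055e-34 J·s) / (2 × 2.480e-11 m)
   Δp_min = 2.126e-24 kg·m/s

2. This momentum uncertainty corresponds to kinetic energy:
   KE ≈ (Δp)²/(2m) = (2.126e-24)²/(2 × 9.109e-31 kg)
   KE = 2.481e-18 J = 15.487 eV

Tighter localization requires more energy.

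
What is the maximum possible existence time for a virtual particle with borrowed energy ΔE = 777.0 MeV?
4.236 × 10^-25 s

Using the energy-time uncertainty principle:
ΔEΔt ≥ ℏ/2

For a virtual particle borrowing energy ΔE, the maximum lifetime is:
Δt_max = ℏ/(2ΔE)

Converting energy:
ΔE = 777.0 MeV = 1.245e-10 J

Δt_max = (1.055e-34 J·s) / (2 × 1.245e-10 J)
Δt_max = 4.236e-25 s = 4.236 × 10^-25 s

Virtual particles with higher borrowed energy exist for shorter times.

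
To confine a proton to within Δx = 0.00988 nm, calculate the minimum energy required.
53.142 meV

Localizing a particle requires giving it sufficient momentum uncertainty:

1. From uncertainty principle: Δp ≥ ℏ/(2Δx)
   Δp_min = (1.055e-34 J·s) / (2 × 9.880e-12 m)
   Δp_min = 5.337e-24 kg·m/s

2. This momentum uncertainty corresponds to kinetic energy:
   KE ≈ (Δp)²/(2m) = (5.337e-24)²/(2 × 1.673e-27 kg)
   KE = 8.514e-21 J = 53.142 meV

Tighter localization requires more energy.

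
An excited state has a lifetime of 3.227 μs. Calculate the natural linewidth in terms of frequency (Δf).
24.660 kHz

Using the energy-time uncertainty principle and E = hf:
ΔEΔt ≥ ℏ/2
hΔf·Δt ≥ ℏ/2

The minimum frequency uncertainty is:
Δf = ℏ/(2hτ) = 1/(4πτ)
Δf = 1/(4π × 3.227e-06 s)
Δf = 2.466e+04 Hz = 24.660 kHz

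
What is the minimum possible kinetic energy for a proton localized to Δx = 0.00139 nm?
2.685 eV

Localizing a particle requires giving it sufficient momentum uncertainty:

1. From uncertainty principle: Δp ≥ ℏ/(2Δx)
   Δp_min = (1.055e-34 J·s) / (2 × 1.390e-12 m)
   Δp_min = 3.793e-23 kg·m/s

2. This momentum uncertainty corresponds to kinetic energy:
   KE ≈ (Δp)²/(2m) = (3.793e-23)²/(2 × 1.673e-27 kg)
   KE = 4.302e-19 J = 2.685 eV

Tighter localization requires more energy.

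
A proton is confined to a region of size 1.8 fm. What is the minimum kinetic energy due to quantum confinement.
1.601 MeV

Using the uncertainty principle:

1. Position uncertainty: Δx ≈ 1.800e-15 m
2. Minimum momentum uncertainty: Δp = ℏ/(2Δx) = 2.929e-20 kg·m/s
3. Minimum kinetic energy:
   KE = (Δp)²/(2m) = (2.929e-20)²/(2 × 1.673e-27 kg)
   KE = 2.565e-13 J = 1.601 MeV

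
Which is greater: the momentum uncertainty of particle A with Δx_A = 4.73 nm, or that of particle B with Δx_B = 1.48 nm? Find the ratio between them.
Particle B has the larger minimum momentum uncertainty, by a factor of 3.20.

For each particle, the minimum momentum uncertainty is Δp_min = ℏ/(2Δx):

Particle A: Δp_A = ℏ/(2×4.730e-09 m) = 1.115e-26 kg·m/s
Particle B: Δp_B = ℏ/(2×1.480e-09 m) = 3.563e-26 kg·m/s

Ratio: Δp_B/Δp_A = 3.20

Since Δp_min ∝ 1/Δx, the particle with smaller position uncertainty (B) has larger momentum uncertainty.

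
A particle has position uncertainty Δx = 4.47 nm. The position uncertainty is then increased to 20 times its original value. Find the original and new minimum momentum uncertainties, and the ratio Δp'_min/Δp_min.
Original Δp_min = 1.180 × 10^-26 kg·m/s; new Δp'_min = 5.898 × 10^-28 kg·m/s; ratio Δp'_min/Δp_min = 1/20.

From the uncertainty principle ΔxΔp ≥ ℏ/2, the minimum momentum uncertainty is Δp_min = ℏ/(2Δx).

Original (Δx = 4.47 nm = 4.470e-09 m):
Δp_min = (1.055e-34 J·s)/(2 × 4.470e-09 m) = 1.180e-26 kg·m/s

When Δx → 20Δx:
Δp'_min = ℏ/(2 × 20Δx) = (1/20) × ℏ/(2Δx) = (1/20) × Δp_min
Δp'_min = 1/20 × 1.180e-26 kg·m/s = 5.898e-28 kg·m/s

Since Δp_min ∝ 1/Δx, when Δx is increased to 20 times its original value, Δp_min decreases to 1/20 of its original value.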